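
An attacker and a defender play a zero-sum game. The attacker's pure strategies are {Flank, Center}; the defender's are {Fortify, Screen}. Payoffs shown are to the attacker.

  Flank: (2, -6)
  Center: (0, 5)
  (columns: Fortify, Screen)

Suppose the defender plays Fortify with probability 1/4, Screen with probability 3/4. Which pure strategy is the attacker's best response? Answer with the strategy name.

Center

Expected payoff of Flank: (1/4)·2 + (3/4)·(-6) = -4.
Expected payoff of Center: (1/4)·0 + (3/4)·5 = 15/4.
The largest is 15/4, so the attacker's best response is Center.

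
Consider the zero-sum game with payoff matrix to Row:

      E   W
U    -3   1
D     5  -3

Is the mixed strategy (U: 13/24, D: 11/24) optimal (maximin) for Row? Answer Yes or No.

No

Against E this mix gives (13/24)·(-3) + (11/24)·5 = 2/3.
Against W this mix gives (13/24)·1 + (11/24)·(-3) = -5/6.
Column will play W, holding Row to -5/6. Shifting weight toward the row that does better against W would raise this floor (the equalizing mix achieves -1/3 against both W and E), so the proposed strategy is not optimal.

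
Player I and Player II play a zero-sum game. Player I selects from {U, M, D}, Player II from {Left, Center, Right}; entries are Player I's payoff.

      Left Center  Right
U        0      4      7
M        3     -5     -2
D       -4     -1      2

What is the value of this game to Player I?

Row minima: U → 0, M → -5, D → -4; maximin = 0.
Column maxima: Left → 3, Center → 4, Right → 7; minimax = 3.
0 ≠ 3, so there is no saddle point; optimal play is mixed.
D is strictly dominated by U, so Player I never plays it.
Right is strictly dominated by Center (it gives Player I strictly more in every row), so Player II never plays it.
On the remaining 2×2 (U, M vs Left, Center):
Let Player I play U with probability p. Expected payoff against Left: 0p + 3(1−p) = −3p + 3; against Center: 4p + (-5)(1−p) = 9p − 5.
Setting these equal: −3p + 3 = 9p − 5 ⇒ −12p = -8 ⇒ p = 2/3, and the value is (-3)·(2/3) + 3 = 1.
For Player II: with q = P(Left), equating U's and M's payoffs gives −4q + 4 = 8q − 5 ⇒ q = 3/4.

1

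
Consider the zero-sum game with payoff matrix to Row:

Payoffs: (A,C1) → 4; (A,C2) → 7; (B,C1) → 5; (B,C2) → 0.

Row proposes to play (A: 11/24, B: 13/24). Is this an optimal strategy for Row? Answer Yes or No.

No

Against C1 this mix gives (11/24)·4 + (13/24)·5 = 109/24.
Against C2 this mix gives (11/24)·7 + (13/24)·0 = 77/24.
Column will play C2, holding Row to 77/24. Shifting weight toward the row that does better against C2 would raise this floor (the equalizing mix achieves 35/8 against both C2 and C1), so the proposed strategy is not optimal.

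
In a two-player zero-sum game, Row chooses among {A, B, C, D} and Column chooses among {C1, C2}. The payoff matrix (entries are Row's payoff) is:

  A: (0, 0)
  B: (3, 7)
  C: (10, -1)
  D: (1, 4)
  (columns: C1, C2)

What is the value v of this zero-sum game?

Row minima: A → 0, B → 3, C → -1, D → 1; maximin = 3.
Column maxima: C1 → 10, C2 → 7; minimax = 7.
3 ≠ 7, so there is no saddle point; optimal play is mixed.
A is strictly dominated by B, so Row never plays it.
D is strictly dominated by B, so Row never plays it.
On the remaining 2×2 (B, C vs C1, C2):
Let Row play B with probability p. Expected payoff against C1: 3p + 10(1−p) = −7p + 10; against C2: 7p + (-1)(1−p) = 8p − 1.
Setting these equal: −7p + 10 = 8p − 1 ⇒ −15p = -11 ⇒ p = 11/15, and the value is (-7)·(11/15) + 10 = 73/15.
For Column: with q = P(C1), equating B's and C's payoffs gives −4q + 7 = 11q − 1 ⇒ q = 8/15.

73/15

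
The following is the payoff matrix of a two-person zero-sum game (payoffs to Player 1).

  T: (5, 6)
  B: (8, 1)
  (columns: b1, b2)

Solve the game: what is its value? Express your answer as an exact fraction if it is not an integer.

Row minima: T → 5, B → 1; maximin = 5.
Column maxima: b1 → 8, b2 → 6; minimax = 6.
5 ≠ 6, so there is no saddle point; optimal play is mixed.
Let Player 1 play T with probability p. Expected payoff against b1: 5p + 8(1−p) = −3p + 8; against b2: 6p + 1(1−p) = 5p + 1.
Setting these equal: −3p + 8 = 5p + 1 ⇒ −8p = -7 ⇒ p = 7/8, and the value is (-3)·(7/8) + 8 = 43/8.
For Player 2: with q = P(b1), equating T's and B's payoffs gives −q + 6 = 7q + 1 ⇒ q = 5/8.

43/8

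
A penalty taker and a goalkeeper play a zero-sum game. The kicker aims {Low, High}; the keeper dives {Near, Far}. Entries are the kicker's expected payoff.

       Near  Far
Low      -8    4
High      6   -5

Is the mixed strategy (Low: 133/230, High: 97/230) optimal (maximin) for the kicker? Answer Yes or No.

Against Near this mix gives (133/230)·(-8) + (97/230)·6 = -241/115.
Against Far this mix gives (133/230)·4 + (97/230)·(-5) = 47/230.
The keeper will play Near, holding the kicker to -241/115. Shifting weight toward the row that does better against Near would raise this floor (the equalizing mix achieves -16/23 against both Near and Far), so the proposed strategy is not optimal.

No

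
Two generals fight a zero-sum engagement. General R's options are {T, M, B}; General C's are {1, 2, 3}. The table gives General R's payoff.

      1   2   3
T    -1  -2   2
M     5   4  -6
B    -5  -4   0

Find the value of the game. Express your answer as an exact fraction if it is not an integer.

Row minima: T → -2, M → -6, B → -5; maximin = -2.
Column maxima: 1 → 5, 2 → 4, 3 → 2; minimax = 2.
-2 ≠ 2, so there is no saddle point; optimal play is mixed.
B is strictly dominated by T, so General R never plays it.
With B eliminated, 1 is strictly dominated by 2 (it gives General R strictly more in every remaining row), so General C never plays it.
On the remaining 2×2 (T, M vs 2, 3):
Let General R play T with probability p. Expected payoff against 2: (-2)p + 4(1−p) = −6p + 4; against 3: 2p + (-6)(1−p) = 8p − 6.
Setting these equal: −6p + 4 = 8p − 6 ⇒ −14p = -10 ⇒ p = 5/7, and the value is (-6)·(5/7) + 4 = -2/7.
For General C: with q = P(2), equating T's and M's payoffs gives −4q + 2 = 10q − 6 ⇒ q = 4/7.

-2/7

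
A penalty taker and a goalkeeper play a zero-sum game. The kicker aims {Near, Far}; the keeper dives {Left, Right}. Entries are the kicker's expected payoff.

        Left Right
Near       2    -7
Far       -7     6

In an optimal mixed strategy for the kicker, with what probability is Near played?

Row minima: Near → -7, Far → -7; maximin = -7.
Column maxima: Left → 2, Right → 6; minimax = 2.
-7 ≠ 2, so there is no saddle point; optimal play is mixed.
Let the kicker play Near with probability p. Expected payoff against Left: 2p + (-7)(1−p) = 9p − 7; against Right: (-7)p + 6(1−p) = −13p + 6.
Setting these equal: 9p − 7 = −13p + 6 ⇒ 22p = 13 ⇒ p = 13/22, and the value is (9)·(13/22) − 7 = -37/22.
For the keeper: with q = P(Left), equating Near's and Far's payoffs gives 9q − 7 = −13q + 6 ⇒ q = 13/22.

13/22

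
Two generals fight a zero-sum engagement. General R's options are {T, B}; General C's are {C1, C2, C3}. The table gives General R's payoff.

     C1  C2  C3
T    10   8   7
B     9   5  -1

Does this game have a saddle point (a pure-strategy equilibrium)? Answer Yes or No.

Row minima: T → 7, B → -1; maximin = 7.
Column maxima: C1 → 10, C2 → 8, C3 → 7; minimax = 7.
maximin = minimax = 7, so a saddle point exists.

Yes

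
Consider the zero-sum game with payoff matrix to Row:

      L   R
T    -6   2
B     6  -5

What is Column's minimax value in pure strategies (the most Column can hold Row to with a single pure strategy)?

Column maxima: L → 6, R → 2.
The smallest of these is 2.

2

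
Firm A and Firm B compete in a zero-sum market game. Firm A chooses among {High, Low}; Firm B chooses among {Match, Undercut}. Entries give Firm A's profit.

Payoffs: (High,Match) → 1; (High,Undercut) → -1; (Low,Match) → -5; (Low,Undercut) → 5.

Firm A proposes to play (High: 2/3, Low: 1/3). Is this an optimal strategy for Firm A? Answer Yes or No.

Against Match this mix gives (2/3)·1 + (1/3)·(-5) = -1.
Against Undercut this mix gives (2/3)·(-1) + (1/3)·5 = 1.
Firm B will play Match, holding Firm A to -1. Shifting weight toward the row that does better against Match would raise this floor (the equalizing mix achieves 0 against both Match and Undercut), so the proposed strategy is not optimal.

No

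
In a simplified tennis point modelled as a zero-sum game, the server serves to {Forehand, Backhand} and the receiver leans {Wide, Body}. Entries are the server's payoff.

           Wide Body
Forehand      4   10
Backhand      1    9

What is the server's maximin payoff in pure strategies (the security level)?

Row minima: Forehand → 4, Backhand → 1.
The best of these is 4.

4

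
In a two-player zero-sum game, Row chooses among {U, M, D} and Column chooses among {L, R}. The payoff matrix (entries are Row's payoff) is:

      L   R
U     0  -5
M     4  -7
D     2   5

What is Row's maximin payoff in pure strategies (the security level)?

Row minima: U → -5, M → -7, D → 2.
The best of these is 2.

2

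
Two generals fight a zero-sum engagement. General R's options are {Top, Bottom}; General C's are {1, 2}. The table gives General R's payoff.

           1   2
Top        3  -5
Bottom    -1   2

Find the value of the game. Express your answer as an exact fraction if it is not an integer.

Row minima: Top → -5, Bottom → -1; maximin = -1.
Column maxima: 1 → 3, 2 → 2; minimax = 2.
-1 ≠ 2, so there is no saddle point; optimal play is mixed.
Let General R play Top with probability p. Expected payoff against 1: 3p + (-1)(1−p) = 4p − 1; against 2: (-5)p + 2(1−p) = −7p + 2.
Setting these equal: 4p − 1 = −7p + 2 ⇒ 11p = 3 ⇒ p = 3/11, and the value is (4)·(3/11) − 1 = 1/11.
For General C: with q = P(1), equating Top's and Bottom's payoffs gives 8q − 5 = −3q + 2 ⇒ q = 7/11.

1/11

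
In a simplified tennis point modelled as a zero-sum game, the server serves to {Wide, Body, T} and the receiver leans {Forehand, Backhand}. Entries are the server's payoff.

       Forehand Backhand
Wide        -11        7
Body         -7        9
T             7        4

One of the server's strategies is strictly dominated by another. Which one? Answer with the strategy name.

Body gives a strictly higher payoff than Wide against every column: -7 > -11, 9 > 7.
So Wide is strictly dominated and the server never plays it.

Wide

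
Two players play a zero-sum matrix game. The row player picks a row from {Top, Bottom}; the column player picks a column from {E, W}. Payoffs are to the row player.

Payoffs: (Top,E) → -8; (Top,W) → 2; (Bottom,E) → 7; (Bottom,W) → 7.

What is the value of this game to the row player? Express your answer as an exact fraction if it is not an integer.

Row minima: Top → -8, Bottom → 7; maximin = 7.
Column maxima: E → 7, W → 7; minimax = 7.
Since maximin = minimax = 7, there is a saddle point and the value is 7.

7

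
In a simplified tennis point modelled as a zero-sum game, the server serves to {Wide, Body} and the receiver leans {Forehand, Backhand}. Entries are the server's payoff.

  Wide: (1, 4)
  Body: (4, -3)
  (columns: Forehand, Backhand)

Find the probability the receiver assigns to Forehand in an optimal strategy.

Row minima: Wide → 1, Body → -3; maximin = 1.
Column maxima: Forehand → 4, Backhand → 4; minimax = 4.
1 ≠ 4, so there is no saddle point; optimal play is mixed.
Let the server play Wide with probability p. Expected payoff against Forehand: 1p + 4(1−p) = −3p + 4; against Backhand: 4p + (-3)(1−p) = 7p − 3.
Setting these equal: −3p + 4 = 7p − 3 ⇒ −10p = -7 ⇒ p = 7/10, and the value is (-3)·(7/10) + 4 = 19/10.
For the receiver: with q = P(Forehand), equating Wide's and Body's payoffs gives −3q + 4 = 7q − 3 ⇒ q = 7/10.

7/10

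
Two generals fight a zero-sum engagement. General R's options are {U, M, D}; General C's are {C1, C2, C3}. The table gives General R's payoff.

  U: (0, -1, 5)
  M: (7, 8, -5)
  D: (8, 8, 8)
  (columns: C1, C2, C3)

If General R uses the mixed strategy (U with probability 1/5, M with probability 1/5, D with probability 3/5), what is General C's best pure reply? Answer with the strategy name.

If General C plays C1, General R's expected payoff is (1/5)·0 + (1/5)·7 + (3/5)·8 = 31/5.
If General C plays C2, General R's expected payoff is (1/5)·(-1) + (1/5)·8 + (3/5)·8 = 31/5.
If General C plays C3, General R's expected payoff is (1/5)·5 + (1/5)·(-5) + (3/5)·8 = 24/5.
General C minimizes General R's payoff; the smallest is 24/5, so the best response is C3.

C3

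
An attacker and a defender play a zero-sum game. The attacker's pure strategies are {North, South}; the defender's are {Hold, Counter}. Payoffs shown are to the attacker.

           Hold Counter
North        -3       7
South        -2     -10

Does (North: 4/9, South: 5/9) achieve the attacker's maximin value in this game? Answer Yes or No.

Yes

Against Hold this mix gives (4/9)·(-3) + (5/9)·(-2) = -22/9.
Against Counter this mix gives (4/9)·7 + (5/9)·(-10) = -22/9.
All of the defender's active replies (Hold, Counter) yield -22/9, and no column does worse for the attacker. The mix makes the defender indifferent and guarantees -22/9, so it is optimal.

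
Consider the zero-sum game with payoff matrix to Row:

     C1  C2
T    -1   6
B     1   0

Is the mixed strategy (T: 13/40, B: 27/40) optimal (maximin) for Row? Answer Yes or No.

No

Against C1 this mix gives (13/40)·(-1) + (27/40)·1 = 7/20.
Against C2 this mix gives (13/40)·6 + (27/40)·0 = 39/20.
Column will play C1, holding Row to 7/20. Shifting weight toward the row that does better against C1 would raise this floor (the equalizing mix achieves 3/4 against both C1 and C2), so the proposed strategy is not optimal.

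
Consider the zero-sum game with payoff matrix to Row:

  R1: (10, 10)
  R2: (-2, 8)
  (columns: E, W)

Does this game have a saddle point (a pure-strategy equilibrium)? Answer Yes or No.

Row minima: R1 → 10, R2 → -2; maximin = 10.
Column maxima: E → 10, W → 10; minimax = 10.
maximin = minimax = 10, so a saddle point exists.

Yes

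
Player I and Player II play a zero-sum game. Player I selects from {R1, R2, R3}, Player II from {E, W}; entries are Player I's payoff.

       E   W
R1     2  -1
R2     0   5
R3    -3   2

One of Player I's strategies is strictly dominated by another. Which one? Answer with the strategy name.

R3

R2 gives a strictly higher payoff than R3 against every column: 0 > -3, 5 > 2.
So R3 is strictly dominated and Player I never plays it.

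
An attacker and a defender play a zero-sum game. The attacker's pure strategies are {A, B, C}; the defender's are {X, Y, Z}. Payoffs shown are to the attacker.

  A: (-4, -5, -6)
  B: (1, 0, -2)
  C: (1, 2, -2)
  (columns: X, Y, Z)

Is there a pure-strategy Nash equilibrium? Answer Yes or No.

Yes

Row minima: A → -6, B → -2, C → -2; maximin = -2.
Column maxima: X → 1, Y → 2, Z → -2; minimax = -2.
maximin = minimax = -2, so a saddle point exists.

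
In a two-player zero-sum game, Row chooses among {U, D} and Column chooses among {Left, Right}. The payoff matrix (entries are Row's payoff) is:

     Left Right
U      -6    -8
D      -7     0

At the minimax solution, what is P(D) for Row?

Row minima: U → -8, D → -7; maximin = -7.
Column maxima: Left → -6, Right → 0; minimax = -6.
-7 ≠ -6, so there is no saddle point; optimal play is mixed.
Let Row play U with probability p. Expected payoff against Left: (-6)p + (-7)(1−p) = p − 7; against Right: (-8)p + 0(1−p) = −8p.
Setting these equal: p − 7 = −8p ⇒ 9p = 7 ⇒ p = 7/9, and the value is (1)·(7/9) − 7 = -56/9.
For Column: with q = P(Left), equating U's and D's payoffs gives 2q − 8 = −7q ⇒ q = 8/9.

2/9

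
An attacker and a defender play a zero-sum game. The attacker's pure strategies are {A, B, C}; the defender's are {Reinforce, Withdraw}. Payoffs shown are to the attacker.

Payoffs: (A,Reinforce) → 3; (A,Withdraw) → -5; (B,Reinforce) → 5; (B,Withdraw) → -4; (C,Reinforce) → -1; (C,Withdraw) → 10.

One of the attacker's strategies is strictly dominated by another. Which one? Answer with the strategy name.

A

B gives a strictly higher payoff than A against every column: 5 > 3, -4 > -5.
So A is strictly dominated and the attacker never plays it.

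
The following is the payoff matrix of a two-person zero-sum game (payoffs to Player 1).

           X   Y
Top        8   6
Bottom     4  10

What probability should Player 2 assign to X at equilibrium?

Row minima: Top → 6, Bottom → 4; maximin = 6.
Column maxima: X → 8, Y → 10; minimax = 8.
6 ≠ 8, so there is no saddle point; optimal play is mixed.
Let Player 1 play Top with probability p. Expected payoff against X: 8p + 4(1−p) = 4p + 4; against Y: 6p + 10(1−p) = −4p + 10.
Setting these equal: 4p + 4 = −4p + 10 ⇒ 8p = 6 ⇒ p = 3/4, and the value is (4)·(3/4) + 4 = 7.
For Player 2: with q = P(X), equating Top's and Bottom's payoffs gives 2q + 6 = −6q + 10 ⇒ q = 1/2.

1/2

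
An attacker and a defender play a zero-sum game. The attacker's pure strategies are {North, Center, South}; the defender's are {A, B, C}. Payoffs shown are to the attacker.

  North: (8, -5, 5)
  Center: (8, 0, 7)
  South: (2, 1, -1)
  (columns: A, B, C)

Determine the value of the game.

Row minima: North → -5, Center → 0, South → -1; maximin = 0.
Column maxima: A → 8, B → 1, C → 7; minimax = 1.
0 ≠ 1, so there is no saddle point; optimal play is mixed.
A is strictly dominated by B (it gives the attacker strictly more in every row), so the defender never plays it.
With A eliminated, North is strictly dominated by Center (Center gives the attacker strictly more in every remaining column), so the attacker never plays it.
On the remaining 2×2 (Center, South vs B, C):
Let the attacker play Center with probability p. Expected payoff against B: 0p + 1(1−p) = −p + 1; against C: 7p + (-1)(1−p) = 8p − 1.
Setting these equal: −p + 1 = 8p − 1 ⇒ −9p = -2 ⇒ p = 2/9, and the value is (-1)·(2/9) + 1 = 7/9.
For the defender: with q = P(B), equating Center's and South's payoffs gives −7q + 7 = 2q − 1 ⇒ q = 8/9.

7/9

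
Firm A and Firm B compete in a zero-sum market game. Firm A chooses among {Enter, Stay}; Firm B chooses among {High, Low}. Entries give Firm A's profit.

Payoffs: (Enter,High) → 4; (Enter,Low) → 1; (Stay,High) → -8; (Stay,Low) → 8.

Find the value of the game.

Row minima: Enter → 1, Stay → -8; maximin = 1.
Column maxima: High → 4, Low → 8; minimax = 4.
1 ≠ 4, so there is no saddle point; optimal play is mixed.
Let Firm A play Enter with probability p. Expected payoff against High: 4p + (-8)(1−p) = 12p − 8; against Low: 1p + 8(1−p) = −7p + 8.
Setting these equal: 12p − 8 = −7p + 8 ⇒ 19p = 16 ⇒ p = 16/19, and the value is (12)·(16/19) − 8 = 40/19.
For Firm B: with q = P(High), equating Enter's and Stay's payoffs gives 3q + 1 = −16q + 8 ⇒ q = 7/19.

40/19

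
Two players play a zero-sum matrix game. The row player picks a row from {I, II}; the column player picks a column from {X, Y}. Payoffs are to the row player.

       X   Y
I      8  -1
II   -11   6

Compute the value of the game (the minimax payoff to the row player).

37/26

Row minima: I → -1, II → -11; maximin = -1.
Column maxima: X → 8, Y → 6; minimax = 6.
-1 ≠ 6, so there is no saddle point; optimal play is mixed.
Let the row player play I with probability p. Expected payoff against X: 8p + (-11)(1−p) = 19p − 11; against Y: (-1)p + 6(1−p) = −7p + 6.
Setting these equal: 19p − 11 = −7p + 6 ⇒ 26p = 17 ⇒ p = 17/26, and the value is (19)·(17/26) − 11 = 37/26.
For the column player: with q = P(X), equating I's and II's payoffs gives 9q − 1 = −17q + 6 ⇒ q = 7/26.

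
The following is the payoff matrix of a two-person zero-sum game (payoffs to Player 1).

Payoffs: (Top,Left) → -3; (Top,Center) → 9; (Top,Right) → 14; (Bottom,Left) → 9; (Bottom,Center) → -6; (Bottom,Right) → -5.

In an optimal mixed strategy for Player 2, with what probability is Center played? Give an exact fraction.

Row minima: Top → -3, Bottom → -6; maximin = -3.
Column maxima: Left → 9, Center → 9, Right → 14; minimax = 9.
-3 ≠ 9, so there is no saddle point; optimal play is mixed.
Right is strictly dominated by Center (it gives Player 1 strictly more in every row), so Player 2 never plays it.
On the remaining 2×2 (Top, Bottom vs Left, Center):
Let Player 1 play Top with probability p. Expected payoff against Left: (-3)p + 9(1−p) = −12p + 9; against Center: 9p + (-6)(1−p) = 15p − 6.
Setting these equal: −12p + 9 = 15p − 6 ⇒ −27p = -15 ⇒ p = 5/9, and the value is (-12)·(5/9) + 9 = 7/3.
For Player 2: with q = P(Left), equating Top's and Bottom's payoffs gives −12q + 9 = 15q − 6 ⇒ q = 5/9.

4/9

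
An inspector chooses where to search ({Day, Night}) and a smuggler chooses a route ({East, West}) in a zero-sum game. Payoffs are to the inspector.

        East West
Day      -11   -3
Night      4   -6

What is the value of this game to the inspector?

Row minima: Day → -11, Night → -6; maximin = -6.
Column maxima: East → 4, West → -3; minimax = -3.
-6 ≠ -3, so there is no saddle point; optimal play is mixed.
Let the inspector play Day with probability p. Expected payoff against East: (-11)p + 4(1−p) = −15p + 4; against West: (-3)p + (-6)(1−p) = 3p − 6.
Setting these equal: −15p + 4 = 3p − 6 ⇒ −18p = -10 ⇒ p = 5/9, and the value is (-15)·(5/9) + 4 = -13/3.
For the smuggler: with q = P(East), equating Day's and Night's payoffs gives −8q − 3 = 10q − 6 ⇒ q = 1/6.

-13/3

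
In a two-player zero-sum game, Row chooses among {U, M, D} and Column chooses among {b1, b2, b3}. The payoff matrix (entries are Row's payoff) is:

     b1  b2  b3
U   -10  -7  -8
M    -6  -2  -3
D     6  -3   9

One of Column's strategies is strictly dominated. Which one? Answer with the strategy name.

b1 holds Row's payoff strictly below b3 in every row: -10 < -8, -6 < -3, 6 < 9.
So b3 is strictly dominated for Column.

b3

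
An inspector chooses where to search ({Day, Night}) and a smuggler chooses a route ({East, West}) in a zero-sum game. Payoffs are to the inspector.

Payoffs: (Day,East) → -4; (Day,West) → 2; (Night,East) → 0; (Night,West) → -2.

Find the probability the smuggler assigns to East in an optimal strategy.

1/2

Row minima: Day → -4, Night → -2; maximin = -2.
Column maxima: East → 0, West → 2; minimax = 0.
-2 ≠ 0, so there is no saddle point; optimal play is mixed.
Let the inspector play Day with probability p. Expected payoff against East: (-4)p + 0(1−p) = −4p; against West: 2p + (-2)(1−p) = 4p − 2.
Setting these equal: −4p = 4p − 2 ⇒ −8p = -2 ⇒ p = 1/4, and the value is (-4)·(1/4) = -1.
For the smuggler: with q = P(East), equating Day's and Night's payoffs gives −6q + 2 = 2q − 2 ⇒ q = 1/2.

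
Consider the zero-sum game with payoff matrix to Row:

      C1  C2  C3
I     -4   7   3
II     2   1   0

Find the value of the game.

Row minima: I → -4, II → 0; maximin = 0.
Column maxima: C1 → 2, C2 → 7, C3 → 3; minimax = 2.
0 ≠ 2, so there is no saddle point; optimal play is mixed.
C2 is strictly dominated by C3 (it gives Row strictly more in every row), so Column never plays it.
On the remaining 2×2 (I, II vs C1, C3):
Let Row play I with probability p. Expected payoff against C1: (-4)p + 2(1−p) = −6p + 2; against C3: 3p + 0(1−p) = 3p.
Setting these equal: −6p + 2 = 3p ⇒ −9p = -2 ⇒ p = 2/9, and the value is (-6)·(2/9) + 2 = 2/3.
For Column: with q = P(C1), equating I's and II's payoffs gives −7q + 3 = 2q ⇒ q = 1/3.

2/3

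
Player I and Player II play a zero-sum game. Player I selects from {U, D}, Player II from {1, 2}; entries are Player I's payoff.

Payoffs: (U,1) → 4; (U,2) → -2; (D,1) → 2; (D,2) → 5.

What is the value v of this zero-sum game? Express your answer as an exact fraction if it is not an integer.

8/3

Row minima: U → -2, D → 2; maximin = 2.
Column maxima: 1 → 4, 2 → 5; minimax = 4.
2 ≠ 4, so there is no saddle point; optimal play is mixed.
Let Player I play U with probability p. Expected payoff against 1: 4p + 2(1−p) = 2p + 2; against 2: (-2)p + 5(1−p) = −7p + 5.
Setting these equal: 2p + 2 = −7p + 5 ⇒ 9p = 3 ⇒ p = 1/3, and the value is (2)·(1/3) + 2 = 8/3.
For Player II: with q = P(1), equating U's and D's payoffs gives 6q − 2 = −3q + 5 ⇒ q = 7/9.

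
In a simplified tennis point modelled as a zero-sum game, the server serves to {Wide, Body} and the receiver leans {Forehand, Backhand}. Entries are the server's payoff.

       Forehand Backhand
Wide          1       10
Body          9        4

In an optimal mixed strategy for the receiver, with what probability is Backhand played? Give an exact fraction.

4/7

Row minima: Wide → 1, Body → 4; maximin = 4.
Column maxima: Forehand → 9, Backhand → 10; minimax = 9.
4 ≠ 9, so there is no saddle point; optimal play is mixed.
Let the server play Wide with probability p. Expected payoff against Forehand: 1p + 9(1−p) = −8p + 9; against Backhand: 10p + 4(1−p) = 6p + 4.
Setting these equal: −8p + 9 = 6p + 4 ⇒ −14p = -5 ⇒ p = 5/14, and the value is (-8)·(5/14) + 9 = 43/7.
For the receiver: with q = P(Forehand), equating Wide's and Body's payoffs gives −9q + 10 = 5q + 4 ⇒ q = 3/7.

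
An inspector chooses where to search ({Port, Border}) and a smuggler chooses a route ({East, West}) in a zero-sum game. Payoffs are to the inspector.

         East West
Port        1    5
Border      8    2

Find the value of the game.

19/5

Row minima: Port → 1, Border → 2; maximin = 2.
Column maxima: East → 8, West → 5; minimax = 5.
2 ≠ 5, so there is no saddle point; optimal play is mixed.
Let the inspector play Port with probability p. Expected payoff against East: 1p + 8(1−p) = −7p + 8; against West: 5p + 2(1−p) = 3p + 2.
Setting these equal: −7p + 8 = 3p + 2 ⇒ −10p = -6 ⇒ p = 3/5, and the value is (-7)·(3/5) + 8 = 19/5.
For the smuggler: with q = P(East), equating Port's and Border's payoffs gives −4q + 5 = 6q + 2 ⇒ q = 3/10.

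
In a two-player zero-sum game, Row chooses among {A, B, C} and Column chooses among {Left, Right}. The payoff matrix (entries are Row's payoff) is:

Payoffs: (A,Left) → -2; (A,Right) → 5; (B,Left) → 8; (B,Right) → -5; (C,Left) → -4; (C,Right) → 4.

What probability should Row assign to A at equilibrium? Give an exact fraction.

Row minima: A → -2, B → -5, C → -4; maximin = -2.
Column maxima: Left → 8, Right → 5; minimax = 5.
-2 ≠ 5, so there is no saddle point; optimal play is mixed.
C is strictly dominated by A, so Row never plays it.
On the remaining 2×2 (A, B vs Left, Right):
Let Row play A with probability p. Expected payoff against Left: (-2)p + 8(1−p) = −10p + 8; against Right: 5p + (-5)(1−p) = 10p − 5.
Setting these equal: −10p + 8 = 10p − 5 ⇒ −20p = -13 ⇒ p = 13/20, and the value is (-10)·(13/20) + 8 = 3/2.
For Column: with q = P(Left), equating A's and B's payoffs gives −7q + 5 = 13q − 5 ⇒ q = 1/2.

13/20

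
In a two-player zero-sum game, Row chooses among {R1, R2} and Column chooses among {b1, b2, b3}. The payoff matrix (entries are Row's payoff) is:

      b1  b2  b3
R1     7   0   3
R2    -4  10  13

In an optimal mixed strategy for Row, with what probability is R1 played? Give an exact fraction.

Row minima: R1 → 0, R2 → -4; maximin = 0.
Column maxima: b1 → 7, b2 → 10, b3 → 13; minimax = 7.
0 ≠ 7, so there is no saddle point; optimal play is mixed.
b3 is strictly dominated by b2 (it gives Row strictly more in every row), so Column never plays it.
On the remaining 2×2 (R1, R2 vs b1, b2):
Let Row play R1 with probability p. Expected payoff against b1: 7p + (-4)(1−p) = 11p − 4; against b2: 0p + 10(1−p) = −10p + 10.
Setting these equal: 11p − 4 = −10p + 10 ⇒ 21p = 14 ⇒ p = 2/3, and the value is (11)·(2/3) − 4 = 10/3.
For Column: with q = P(b1), equating R1's and R2's payoffs gives 7q = −14q + 10 ⇒ q = 10/21.

2/3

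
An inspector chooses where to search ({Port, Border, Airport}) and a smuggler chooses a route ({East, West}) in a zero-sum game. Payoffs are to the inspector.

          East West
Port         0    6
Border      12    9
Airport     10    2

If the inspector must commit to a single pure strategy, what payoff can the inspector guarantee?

9

Row minima: Port → 0, Border → 9, Airport → 2.
The best of these is 9.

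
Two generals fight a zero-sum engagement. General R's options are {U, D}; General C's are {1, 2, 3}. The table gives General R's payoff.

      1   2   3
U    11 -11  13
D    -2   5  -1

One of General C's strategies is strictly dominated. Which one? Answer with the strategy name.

3

1 holds General R's payoff strictly below 3 in every row: 11 < 13, -2 < -1.
So 3 is strictly dominated for General C.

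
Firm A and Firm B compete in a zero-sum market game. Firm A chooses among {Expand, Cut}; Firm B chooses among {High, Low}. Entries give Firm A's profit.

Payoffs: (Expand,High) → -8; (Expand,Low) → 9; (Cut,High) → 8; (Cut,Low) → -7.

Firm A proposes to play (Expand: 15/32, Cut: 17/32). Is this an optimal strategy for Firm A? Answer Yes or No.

Yes

Against High this mix gives (15/32)·(-8) + (17/32)·8 = 1/2.
Against Low this mix gives (15/32)·9 + (17/32)·(-7) = 1/2.
All of Firm B's active replies (High, Low) yield 1/2, and no column does worse for Firm A. The mix makes Firm B indifferent and guarantees 1/2, so it is optimal.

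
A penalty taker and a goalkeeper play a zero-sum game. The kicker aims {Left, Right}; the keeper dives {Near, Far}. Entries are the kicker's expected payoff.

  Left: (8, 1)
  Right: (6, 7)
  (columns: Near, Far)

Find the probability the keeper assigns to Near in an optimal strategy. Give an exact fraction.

3/4

Row minima: Left → 1, Right → 6; maximin = 6.
Column maxima: Near → 8, Far → 7; minimax = 7.
6 ≠ 7, so there is no saddle point; optimal play is mixed.
Let the kicker play Left with probability p. Expected payoff against Near: 8p + 6(1−p) = 2p + 6; against Far: 1p + 7(1−p) = −6p + 7.
Setting these equal: 2p + 6 = −6p + 7 ⇒ 8p = 1 ⇒ p = 1/8, and the value is (2)·(1/8) + 6 = 25/4.
For the keeper: with q = P(Near), equating Left's and Right's payoffs gives 7q + 1 = −q + 7 ⇒ q = 3/4.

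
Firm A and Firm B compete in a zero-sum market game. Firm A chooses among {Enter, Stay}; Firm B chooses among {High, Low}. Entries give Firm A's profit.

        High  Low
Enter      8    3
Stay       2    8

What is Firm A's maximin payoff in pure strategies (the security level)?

3

Row minima: Enter → 3, Stay → 2.
The best of these is 3.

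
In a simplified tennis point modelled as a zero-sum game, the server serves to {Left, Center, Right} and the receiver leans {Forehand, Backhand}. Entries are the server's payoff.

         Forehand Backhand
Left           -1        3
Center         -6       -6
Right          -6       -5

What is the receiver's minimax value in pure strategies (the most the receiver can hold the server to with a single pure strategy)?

-1

Column maxima: Forehand → -1, Backhand → 3.
The smallest of these is -1.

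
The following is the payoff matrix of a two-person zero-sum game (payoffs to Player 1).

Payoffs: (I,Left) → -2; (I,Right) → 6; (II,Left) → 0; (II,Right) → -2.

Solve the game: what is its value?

Row minima: I → -2, II → -2; maximin = -2.
Column maxima: Left → 0, Right → 6; minimax = 0.
-2 ≠ 0, so there is no saddle point; optimal play is mixed.
Let Player 1 play I with probability p. Expected payoff against Left: (-2)p + 0(1−p) = −2p; against Right: 6p + (-2)(1−p) = 8p − 2.
Setting these equal: −2p = 8p − 2 ⇒ −10p = -2 ⇒ p = 1/5, and the value is (-2)·(1/5) = -2/5.
For Player 2: with q = P(Left), equating I's and II's payoffs gives −8q + 6 = 2q − 2 ⇒ q = 4/5.

-2/5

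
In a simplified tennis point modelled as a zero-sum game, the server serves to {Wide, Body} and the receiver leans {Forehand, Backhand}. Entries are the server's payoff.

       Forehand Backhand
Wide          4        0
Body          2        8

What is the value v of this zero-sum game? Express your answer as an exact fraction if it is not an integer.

16/5

Row minima: Wide → 0, Body → 2; maximin = 2.
Column maxima: Forehand → 4, Backhand → 8; minimax = 4.
2 ≠ 4, so there is no saddle point; optimal play is mixed.
Let the server play Wide with probability p. Expected payoff against Forehand: 4p + 2(1−p) = 2p + 2; against Backhand: 0p + 8(1−p) = −8p + 8.
Setting these equal: 2p + 2 = −8p + 8 ⇒ 10p = 6 ⇒ p = 3/5, and the value is (2)·(3/5) + 2 = 16/5.
For the receiver: with q = P(Forehand), equating Wide's and Body's payoffs gives 4q = −6q + 8 ⇒ q = 4/5.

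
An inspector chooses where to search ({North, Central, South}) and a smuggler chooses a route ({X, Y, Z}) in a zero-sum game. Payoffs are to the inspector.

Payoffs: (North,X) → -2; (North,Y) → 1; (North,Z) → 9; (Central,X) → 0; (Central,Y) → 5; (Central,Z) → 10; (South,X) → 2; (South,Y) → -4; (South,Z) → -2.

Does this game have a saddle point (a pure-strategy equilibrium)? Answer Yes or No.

Row minima: North → -2, Central → 0, South → -4; maximin = 0.
Column maxima: X → 2, Y → 5, Z → 10; minimax = 2.
0 ≠ 2, so no pure-strategy equilibrium exists.

No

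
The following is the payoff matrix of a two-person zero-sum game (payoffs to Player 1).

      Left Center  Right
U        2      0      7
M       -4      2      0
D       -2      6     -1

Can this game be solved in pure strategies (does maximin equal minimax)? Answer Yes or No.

No

Row minima: U → 0, M → -4, D → -2; maximin = 0.
Column maxima: Left → 2, Center → 6, Right → 7; minimax = 2.
0 ≠ 2, so no pure-strategy equilibrium exists.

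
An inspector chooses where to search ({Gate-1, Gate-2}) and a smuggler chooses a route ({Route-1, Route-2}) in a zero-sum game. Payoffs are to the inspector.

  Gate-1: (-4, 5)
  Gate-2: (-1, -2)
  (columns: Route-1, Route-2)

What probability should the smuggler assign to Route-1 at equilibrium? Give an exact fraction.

Row minima: Gate-1 → -4, Gate-2 → -2; maximin = -2.
Column maxima: Route-1 → -1, Route-2 → 5; minimax = -1.
-2 ≠ -1, so there is no saddle point; optimal play is mixed.
Let the inspector play Gate-1 with probability p. Expected payoff against Route-1: (-4)p + (-1)(1−p) = −3p − 1; against Route-2: 5p + (-2)(1−p) = 7p − 2.
Setting these equal: −3p − 1 = 7p − 2 ⇒ −10p = -1 ⇒ p = 1/10, and the value is (-3)·(1/10) − 1 = -13/10.
For the smuggler: with q = P(Route-1), equating Gate-1's and Gate-2's payoffs gives −9q + 5 = q − 2 ⇒ q = 7/10.

7/10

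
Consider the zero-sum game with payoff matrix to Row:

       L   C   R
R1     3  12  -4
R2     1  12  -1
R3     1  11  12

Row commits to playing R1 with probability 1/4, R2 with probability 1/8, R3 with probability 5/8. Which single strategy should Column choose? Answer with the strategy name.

L

If Column plays L, Row's expected payoff is (1/4)·3 + (1/8)·1 + (5/8)·1 = 3/2.
If Column plays C, Row's expected payoff is (1/4)·12 + (1/8)·12 + (5/8)·11 = 91/8.
If Column plays R, Row's expected payoff is (1/4)·(-4) + (1/8)·(-1) + (5/8)·12 = 51/8.
Column minimizes Row's payoff; the smallest is 3/2, so the best response is L.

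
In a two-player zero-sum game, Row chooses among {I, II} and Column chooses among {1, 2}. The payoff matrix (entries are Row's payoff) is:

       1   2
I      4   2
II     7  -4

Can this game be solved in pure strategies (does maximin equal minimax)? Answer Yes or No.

Row minima: I → 2, II → -4; maximin = 2.
Column maxima: 1 → 7, 2 → 2; minimax = 2.
maximin = minimax = 2, so a saddle point exists.

Yes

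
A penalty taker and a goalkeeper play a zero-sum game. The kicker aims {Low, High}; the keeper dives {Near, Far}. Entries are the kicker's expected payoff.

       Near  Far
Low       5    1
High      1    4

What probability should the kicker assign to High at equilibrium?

4/7

Row minima: Low → 1, High → 1; maximin = 1.
Column maxima: Near → 5, Far → 4; minimax = 4.
1 ≠ 4, so there is no saddle point; optimal play is mixed.
Let the kicker play Low with probability p. Expected payoff against Near: 5p + 1(1−p) = 4p + 1; against Far: 1p + 4(1−p) = −3p + 4.
Setting these equal: 4p + 1 = −3p + 4 ⇒ 7p = 3 ⇒ p = 3/7, and the value is (4)·(3/7) + 1 = 19/7.
For the keeper: with q = P(Near), equating Low's and High's payoffs gives 4q + 1 = −3q + 4 ⇒ q = 3/7.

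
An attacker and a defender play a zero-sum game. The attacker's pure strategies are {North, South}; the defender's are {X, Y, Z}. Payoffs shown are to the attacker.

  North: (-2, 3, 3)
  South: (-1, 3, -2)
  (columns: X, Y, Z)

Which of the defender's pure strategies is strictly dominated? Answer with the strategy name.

Y

X holds the attacker's payoff strictly below Y in every row: -2 < 3, -1 < 3.
So Y is strictly dominated for the defender.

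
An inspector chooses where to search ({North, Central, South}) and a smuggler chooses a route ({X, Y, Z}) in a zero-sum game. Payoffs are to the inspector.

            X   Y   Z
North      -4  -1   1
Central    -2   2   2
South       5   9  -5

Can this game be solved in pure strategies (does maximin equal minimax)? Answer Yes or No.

Row minima: North → -4, Central → -2, South → -5; maximin = -2.
Column maxima: X → 5, Y → 9, Z → 2; minimax = 2.
-2 ≠ 2, so no pure-strategy equilibrium exists.

No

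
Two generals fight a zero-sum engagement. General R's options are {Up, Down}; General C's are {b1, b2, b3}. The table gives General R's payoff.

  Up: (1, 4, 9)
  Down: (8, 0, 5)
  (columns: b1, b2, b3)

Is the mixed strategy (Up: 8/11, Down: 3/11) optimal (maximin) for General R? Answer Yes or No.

Against b1 this mix gives (8/11)·1 + (3/11)·8 = 32/11.
Against b2 this mix gives (8/11)·4 + (3/11)·0 = 32/11.
Against b3 this mix gives (8/11)·9 + (3/11)·5 = 87/11.
All of General C's active replies (b1, b2) yield 32/11, and no column does worse for General R. The mix makes General C indifferent and guarantees 32/11, so it is optimal.

Yes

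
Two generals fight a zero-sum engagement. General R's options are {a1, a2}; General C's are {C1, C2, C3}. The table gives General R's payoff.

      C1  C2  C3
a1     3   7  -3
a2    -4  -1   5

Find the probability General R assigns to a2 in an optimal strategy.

Row minima: a1 → -3, a2 → -4; maximin = -3.
Column maxima: C1 → 3, C2 → 7, C3 → 5; minimax = 3.
-3 ≠ 3, so there is no saddle point; optimal play is mixed.
C2 is strictly dominated by C1 (it gives General R strictly more in every row), so General C never plays it.
On the remaining 2×2 (a1, a2 vs C1, C3):
Let General R play a1 with probability p. Expected payoff against C1: 3p + (-4)(1−p) = 7p − 4; against C3: (-3)p + 5(1−p) = −8p + 5.
Setting these equal: 7p − 4 = −8p + 5 ⇒ 15p = 9 ⇒ p = 3/5, and the value is (7)·(3/5) − 4 = 1/5.
For General C: with q = P(C1), equating a1's and a2's payoffs gives 6q − 3 = −9q + 5 ⇒ q = 8/15.

2/5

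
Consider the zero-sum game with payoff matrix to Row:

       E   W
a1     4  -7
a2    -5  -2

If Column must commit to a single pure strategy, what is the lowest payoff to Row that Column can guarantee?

-2

Column maxima: E → 4, W → -2.
The smallest of these is -2.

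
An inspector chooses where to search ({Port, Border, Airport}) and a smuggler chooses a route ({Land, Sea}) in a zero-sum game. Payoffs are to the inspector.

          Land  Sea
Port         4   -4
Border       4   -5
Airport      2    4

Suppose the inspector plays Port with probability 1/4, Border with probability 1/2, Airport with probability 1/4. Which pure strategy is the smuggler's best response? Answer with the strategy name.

If the smuggler plays Land, the inspector's expected payoff is (1/4)·4 + (1/2)·4 + (1/4)·2 = 7/2.
If the smuggler plays Sea, the inspector's expected payoff is (1/4)·(-4) + (1/2)·(-5) + (1/4)·4 = -5/2.
The smuggler minimizes the inspector's payoff; the smallest is -5/2, so the best response is Sea.

Sea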